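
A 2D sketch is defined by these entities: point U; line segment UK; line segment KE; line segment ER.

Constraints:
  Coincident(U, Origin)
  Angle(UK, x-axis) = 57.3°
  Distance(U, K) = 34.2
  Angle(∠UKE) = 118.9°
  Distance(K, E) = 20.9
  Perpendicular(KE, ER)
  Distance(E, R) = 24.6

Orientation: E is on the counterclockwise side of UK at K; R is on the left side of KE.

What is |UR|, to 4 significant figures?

37.81

U is at the origin; UK runs at 57.3° with length 34.2, so K = 34.2·(cos 57.3°, sin 57.3°) = (18.48, 28.78). ∠UKE = 118.9°, so KE runs at 57.3° + (180° − 118.9°) = 118.4° from the x-axis; with |KE| = 20.9, E = K + 20.9·(cos 118.4°, sin 118.4°) = (8.536, 47.16). The perpendicularity gives ER at right angles to KE; with |ER| = 24.6 on the left of KE, R = E + 24.6·(-0.8796, -0.4756) = (-13.10, 35.46). Then |UR| = |R − U| = 37.81.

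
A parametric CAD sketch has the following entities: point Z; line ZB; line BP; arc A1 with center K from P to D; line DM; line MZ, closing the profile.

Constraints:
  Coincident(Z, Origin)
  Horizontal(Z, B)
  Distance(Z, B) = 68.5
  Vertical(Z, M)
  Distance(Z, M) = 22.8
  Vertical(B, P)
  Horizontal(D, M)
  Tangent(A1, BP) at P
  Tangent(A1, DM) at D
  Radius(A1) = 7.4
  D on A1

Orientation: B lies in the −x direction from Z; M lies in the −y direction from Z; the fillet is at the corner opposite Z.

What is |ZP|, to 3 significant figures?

70.2

Z is at the origin; ZB is horizontal with |ZB| = 68.5 and B on the −x side, so B = (-68.5, 0.00). Z and M share the same x with |ZM| = 22.8 and M on the −y side, so M = (0.00, -22.8). The virtual corner opposite Z is at (-68.5, -22.8). The tangent condition forces KP to be normal to BP and tangency of A1 to DM means the radius KD is perpendicular to DM, with radius 7.4, so the center K sits 7.4 in from both sides at K = (-61.1, -15.4). That places the tangent points at P = (-68.5, -15.4) on BP and D = (-61.1, -22.8) on DM. Then |ZP| = |P − Z| = 70.2.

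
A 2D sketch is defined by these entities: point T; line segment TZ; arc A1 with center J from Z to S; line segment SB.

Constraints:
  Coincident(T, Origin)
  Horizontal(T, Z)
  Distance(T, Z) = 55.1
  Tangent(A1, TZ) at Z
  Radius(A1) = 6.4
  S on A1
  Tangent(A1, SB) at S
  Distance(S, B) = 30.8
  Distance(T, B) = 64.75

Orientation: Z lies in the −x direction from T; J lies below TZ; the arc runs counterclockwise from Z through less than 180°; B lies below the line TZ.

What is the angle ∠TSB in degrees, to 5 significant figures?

81.327°

T is at the origin; T and Z share the same y with |TZ| = 55.1 and Z on the −x side, so Z = (-55.100, 0.0000). Since A1 is tangent to TZ there, JZ ⟂ TZ, so J = Z + (0, -6.4) = (-55.100, -6.4000). Since JS ⟂ SB (tangency), |JB| = √(6.4² + 30.8²) = 31.458 regardless of where S sits on A1. So B lies on both circle(T, 64.75) and circle(J, 31.458); the below-TZ intersection is B = (-52.601, -37.758). S is the foot of the tangent from B: S = (-61.243, -8.1957).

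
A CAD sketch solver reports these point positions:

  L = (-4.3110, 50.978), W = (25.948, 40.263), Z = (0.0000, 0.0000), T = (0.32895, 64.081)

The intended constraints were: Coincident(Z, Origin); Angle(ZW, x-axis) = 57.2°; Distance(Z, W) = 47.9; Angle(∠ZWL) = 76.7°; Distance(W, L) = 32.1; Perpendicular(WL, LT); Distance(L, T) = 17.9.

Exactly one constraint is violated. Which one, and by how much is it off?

Distance(L, T) = 17.9 — off by 4.00.

Z = (0.00, 0.00) ✓; ZW at 57.20° ✓; |ZW| = 47.90 ✓; ∠ZWL = 76.70° ✓; |WL| = 32.10 ✓; ∠(WL, LT) = 90.00° ✓; |LT| = 13.90 ✗.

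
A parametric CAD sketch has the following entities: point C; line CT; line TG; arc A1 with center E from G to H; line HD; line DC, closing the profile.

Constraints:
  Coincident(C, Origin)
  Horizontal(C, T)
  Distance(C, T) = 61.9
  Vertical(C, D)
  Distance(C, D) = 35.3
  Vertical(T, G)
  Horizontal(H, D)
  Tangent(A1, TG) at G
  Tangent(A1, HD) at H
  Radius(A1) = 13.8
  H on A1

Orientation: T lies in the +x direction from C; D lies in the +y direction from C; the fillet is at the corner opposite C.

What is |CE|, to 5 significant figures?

52.686

C is at the origin; C and T share the same y with |CT| = 61.9 and T on the +x side, so T = (61.900, 0.0000). CD is vertical with |CD| = 35.3 and D on the +y side, so D = (0.0000, 35.300). The virtual corner opposite C is at (61.900, 35.300). A1 meets TG tangentially, so EG is at right angles to TG and tangency of A1 to HD means the radius EH is perpendicular to HD, with radius 13.8, so the center E sits 13.8 in from both sides at E = (48.100, 21.500). Then |CE| = |E − C| = 52.686.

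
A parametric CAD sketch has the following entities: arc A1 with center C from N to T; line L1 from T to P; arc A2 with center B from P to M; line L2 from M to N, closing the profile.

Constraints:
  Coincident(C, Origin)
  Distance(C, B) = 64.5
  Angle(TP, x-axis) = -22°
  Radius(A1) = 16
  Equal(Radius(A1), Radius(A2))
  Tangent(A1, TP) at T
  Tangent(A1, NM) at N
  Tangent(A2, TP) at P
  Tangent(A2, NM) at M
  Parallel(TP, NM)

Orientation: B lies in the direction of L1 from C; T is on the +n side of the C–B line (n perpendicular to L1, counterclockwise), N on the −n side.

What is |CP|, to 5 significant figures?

66.455

The slot axis is L1's direction at -22.0°, so u = (cos -22.0°, sin -22.0°) = (0.92718, -0.37461) and n = (−sin -22.0°, cos -22.0°) = (0.37461, 0.92718). C is at the origin and B lies 64.5 along u from C, so B = 64.5·u = (59.803, -24.162). Tangency of A1 to both parallel lines with radius 16.0 puts T and N at C ± 16.0·n: T = (5.9937, 14.835), N = (-5.9937, -14.835). Equal radii place P and M the same way about B: P = B + 16.0·n = (65.797, -9.3272), M = B − 16.0·n = (53.810, -38.997). Then |CP| = |P − C| = 66.455.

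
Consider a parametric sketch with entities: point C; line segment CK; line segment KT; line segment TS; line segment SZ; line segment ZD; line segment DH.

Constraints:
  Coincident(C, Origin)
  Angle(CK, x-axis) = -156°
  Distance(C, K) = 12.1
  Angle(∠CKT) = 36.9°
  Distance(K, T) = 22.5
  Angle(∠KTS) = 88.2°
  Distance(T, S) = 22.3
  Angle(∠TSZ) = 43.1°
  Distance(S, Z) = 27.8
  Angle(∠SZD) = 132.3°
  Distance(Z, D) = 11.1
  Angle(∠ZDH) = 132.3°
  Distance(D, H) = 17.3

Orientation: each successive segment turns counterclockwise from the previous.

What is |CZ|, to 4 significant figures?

8.550

∠KTS = 88.2° gives TS at 78.90° from the x-axis; with |TS| = 22.3, S = (15.17, 11.94). ∠TSZ = 43.1° gives SZ at -144.2° from the x-axis; with |SZ| = 27.8, Z = (-7.376, -4.324). Then |CZ| = |Z − C| = 8.550.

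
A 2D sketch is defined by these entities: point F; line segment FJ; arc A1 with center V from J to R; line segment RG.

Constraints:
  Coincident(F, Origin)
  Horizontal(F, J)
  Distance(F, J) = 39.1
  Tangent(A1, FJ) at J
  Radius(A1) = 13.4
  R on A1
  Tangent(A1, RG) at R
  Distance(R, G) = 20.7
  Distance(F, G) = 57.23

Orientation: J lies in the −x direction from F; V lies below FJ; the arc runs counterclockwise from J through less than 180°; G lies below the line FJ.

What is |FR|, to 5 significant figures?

54.696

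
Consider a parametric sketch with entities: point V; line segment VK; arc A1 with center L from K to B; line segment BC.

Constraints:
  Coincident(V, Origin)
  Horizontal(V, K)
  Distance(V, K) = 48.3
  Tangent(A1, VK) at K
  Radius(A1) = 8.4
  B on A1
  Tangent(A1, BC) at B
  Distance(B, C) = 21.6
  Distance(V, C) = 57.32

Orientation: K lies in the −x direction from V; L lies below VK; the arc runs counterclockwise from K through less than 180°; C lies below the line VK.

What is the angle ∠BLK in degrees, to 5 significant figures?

112.38°

V is at the origin; VK is horizontal with |VK| = 48.3 and K on the −x side, so K = (-48.300, 0.0000). Tangency of A1 to VK means the radius LK is perpendicular to VK, so L = K + (0, -8.4) = (-48.300, -8.4000). Since LB ⟂ BC (tangency), |LC| = √(8.4² + 21.6²) = 23.176 regardless of where B sits on A1. So C lies on both circle(V, 57.32) and circle(L, 23.176); the below-VK intersection is C = (-47.842, -31.571). B is the foot of the tangent from C: B = (-56.067, -11.599).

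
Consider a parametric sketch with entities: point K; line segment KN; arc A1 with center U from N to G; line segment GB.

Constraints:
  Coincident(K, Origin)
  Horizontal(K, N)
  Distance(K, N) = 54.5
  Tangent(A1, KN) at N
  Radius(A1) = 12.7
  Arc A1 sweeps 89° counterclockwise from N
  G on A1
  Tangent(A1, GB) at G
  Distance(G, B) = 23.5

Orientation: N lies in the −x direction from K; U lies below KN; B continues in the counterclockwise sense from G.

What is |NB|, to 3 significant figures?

38.3

K is at the origin; K and N share the same y with |KN| = 54.5 and N on the −x side, so N = (-54.5, 0.00). The tangent condition forces UN to be normal to KN, so U = N + (0, -12.7) = (-54.5, -12.7). On A1, N sits at bearing 90° from U; an 89° counterclockwise sweep puts G at bearing 179°, so G = U + 12.7·(cos 179°, sin 179°) = (-67.2, -12.5). Tangency of A1 to GB means the radius UG is perpendicular to GB, so GB runs along (−sin 179°, cos 179°); with |GB| = 23.5, B = (-67.6, -36.0). Then |NB| = |B − N| = 38.3.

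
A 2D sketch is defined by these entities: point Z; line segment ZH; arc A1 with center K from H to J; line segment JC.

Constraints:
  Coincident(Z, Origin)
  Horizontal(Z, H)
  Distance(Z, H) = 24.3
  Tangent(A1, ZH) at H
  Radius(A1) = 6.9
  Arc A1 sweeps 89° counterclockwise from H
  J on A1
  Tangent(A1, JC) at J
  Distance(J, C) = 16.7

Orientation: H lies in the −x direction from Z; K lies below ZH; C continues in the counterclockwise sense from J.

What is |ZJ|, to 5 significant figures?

31.927

Z is at the origin; ZH is horizontal with |ZH| = 24.3 and H on the −x side, so H = (-24.300, 0.0000). Tangency of A1 to ZH means the radius KH is perpendicular to ZH, so K = H + (0, -6.9) = (-24.300, -6.9000). On A1, H sits at bearing 90° from K; an 89° counterclockwise sweep puts J at bearing 179°, so J = K + 6.9·(cos 179°, sin 179°) = (-31.199, -6.7796). Then |ZJ| = |J − Z| = 31.927.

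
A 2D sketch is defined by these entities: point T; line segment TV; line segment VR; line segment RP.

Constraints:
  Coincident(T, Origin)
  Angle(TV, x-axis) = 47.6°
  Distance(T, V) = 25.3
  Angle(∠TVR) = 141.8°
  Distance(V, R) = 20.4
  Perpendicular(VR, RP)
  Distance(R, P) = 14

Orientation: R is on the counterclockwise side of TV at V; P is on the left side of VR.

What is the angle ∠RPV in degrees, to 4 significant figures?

55.54°

∠TVR = 141.8°, so VR runs at 47.6° + (180° − 141.8°) = 85.80° from the x-axis; with |VR| = 20.4, R = V + 20.4·(cos 85.80°, sin 85.80°) = (18.55, 39.03). VR is perpendicular to RP; with |RP| = 14.0 on the left of VR, P = R + 14.0·(-0.9973, 0.07324) = (4.592, 40.05). Then cos ∠RPV = PR·PV / (|PR||PV|), giving 55.54°.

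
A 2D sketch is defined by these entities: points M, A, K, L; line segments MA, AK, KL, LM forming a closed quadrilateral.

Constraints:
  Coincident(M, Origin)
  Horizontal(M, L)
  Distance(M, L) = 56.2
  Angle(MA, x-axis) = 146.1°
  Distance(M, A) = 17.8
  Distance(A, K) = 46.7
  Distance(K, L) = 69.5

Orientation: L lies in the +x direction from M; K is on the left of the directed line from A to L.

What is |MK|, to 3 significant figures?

51.2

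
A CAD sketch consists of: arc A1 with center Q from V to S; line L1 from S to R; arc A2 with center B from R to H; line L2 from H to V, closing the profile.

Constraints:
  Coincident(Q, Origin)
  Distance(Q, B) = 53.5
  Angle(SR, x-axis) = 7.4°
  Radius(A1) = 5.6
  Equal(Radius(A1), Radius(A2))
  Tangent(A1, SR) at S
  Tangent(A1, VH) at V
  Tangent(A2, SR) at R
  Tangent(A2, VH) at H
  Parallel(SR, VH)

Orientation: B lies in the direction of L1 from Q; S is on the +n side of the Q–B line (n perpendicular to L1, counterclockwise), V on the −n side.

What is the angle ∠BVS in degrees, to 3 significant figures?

84.0°

The slot axis is L1's direction at 7.4°, so u = (cos 7.4°, sin 7.4°) = (0.992, 0.129) and n = (−sin 7.4°, cos 7.4°) = (-0.129, 0.992). Q is at the origin and B lies 53.5 along u from Q, so B = 53.5·u = (53.1, 6.89). Tangency of A1 to both parallel lines with radius 5.6 puts S and V at Q ± 5.6·n: S = (-0.721, 5.55), V = (0.721, -5.55). Then cos ∠BVS = VB·VS / (|VB||VS|), giving 84.0°.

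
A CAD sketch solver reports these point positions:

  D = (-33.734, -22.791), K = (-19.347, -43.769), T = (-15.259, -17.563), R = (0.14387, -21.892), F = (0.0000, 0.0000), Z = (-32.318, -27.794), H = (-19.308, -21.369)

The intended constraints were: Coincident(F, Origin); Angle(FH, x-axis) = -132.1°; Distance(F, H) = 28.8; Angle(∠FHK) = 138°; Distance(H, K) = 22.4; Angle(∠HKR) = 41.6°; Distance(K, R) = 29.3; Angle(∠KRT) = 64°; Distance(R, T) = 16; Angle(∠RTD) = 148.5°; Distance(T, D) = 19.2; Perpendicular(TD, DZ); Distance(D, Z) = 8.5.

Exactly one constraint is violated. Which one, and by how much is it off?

Distance(D, Z) = 8.5 — off by 3.30.

F = (0.00, 0.00) ✓; FH at -132.1° ✓; |FH| = 28.80 ✓; ∠FHK = 138.0° ✓; |HK| = 22.40 ✓; ∠HKR = 41.60° ✓; |KR| = 29.30 ✓; ∠KRT = 64.00° ✓; |RT| = 16.00 ✓; ∠RTD = 148.5° ✓; |TD| = 19.20 ✓; ∠(TD, DZ) = 90.00° ✓; |DZ| = 5.200 ✗.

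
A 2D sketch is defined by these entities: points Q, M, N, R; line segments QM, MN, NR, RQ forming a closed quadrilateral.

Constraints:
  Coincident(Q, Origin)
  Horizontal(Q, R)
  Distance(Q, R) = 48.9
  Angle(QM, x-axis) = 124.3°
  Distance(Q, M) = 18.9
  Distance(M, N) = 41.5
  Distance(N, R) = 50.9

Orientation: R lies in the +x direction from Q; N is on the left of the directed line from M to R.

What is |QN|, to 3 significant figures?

47.4

Checks: |MN| = 41.50 ✓; |NR| = 50.90 ✓.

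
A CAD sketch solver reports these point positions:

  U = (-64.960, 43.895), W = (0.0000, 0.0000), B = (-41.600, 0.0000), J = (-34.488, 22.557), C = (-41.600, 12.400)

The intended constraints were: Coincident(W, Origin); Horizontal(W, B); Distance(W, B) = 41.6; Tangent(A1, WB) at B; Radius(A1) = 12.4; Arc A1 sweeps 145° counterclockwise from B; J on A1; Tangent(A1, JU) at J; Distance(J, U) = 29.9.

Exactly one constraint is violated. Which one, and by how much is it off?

Distance(J, U) = 29.9 — off by 7.30.

W = (0.00, 0.00) ✓; W.y = 0.00, B.y = 0.00 ✓; |WB| = 41.60 ✓; ∠(CB, BW) = 90.00° ✓; |CB| = 12.40 ✓; bearing(C→J) − bearing(C→B) = 145.0° ✓; |CJ| = 12.40 ✓; ∠(CJ, JU) = 90.00° ✓; |JU| = 37.20 ✗.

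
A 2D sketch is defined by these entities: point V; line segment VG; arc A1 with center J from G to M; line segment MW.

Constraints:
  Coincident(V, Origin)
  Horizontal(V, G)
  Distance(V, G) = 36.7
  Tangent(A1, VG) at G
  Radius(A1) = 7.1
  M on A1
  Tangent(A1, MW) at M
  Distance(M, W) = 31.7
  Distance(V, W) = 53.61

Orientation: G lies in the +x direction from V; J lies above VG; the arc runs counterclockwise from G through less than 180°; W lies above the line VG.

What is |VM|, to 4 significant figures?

44.47

V is at the origin; V and G share the same y with |VG| = 36.7 and G on the +x side, so G = (36.70, 0.000). Tangency of A1 to VG means the radius JG is perpendicular to VG, so J = G + (0, 7.1) = (36.70, 7.100). Since JM ⟂ MW (tangency), |JW| = √(7.1² + 31.7²) = 32.49 regardless of where M sits on A1. So W lies on both circle(V, 53.61) and circle(J, 32.49); the above-VG intersection is W = (36.16, 39.58). M is the foot of the tangent from W: M = (43.60, 8.767).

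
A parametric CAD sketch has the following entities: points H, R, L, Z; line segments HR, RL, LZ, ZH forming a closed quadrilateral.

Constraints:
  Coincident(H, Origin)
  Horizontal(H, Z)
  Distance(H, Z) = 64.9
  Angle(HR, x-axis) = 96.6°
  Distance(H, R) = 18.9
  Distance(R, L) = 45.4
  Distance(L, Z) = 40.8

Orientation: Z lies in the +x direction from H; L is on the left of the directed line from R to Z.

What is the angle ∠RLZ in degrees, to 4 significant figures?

107.7°

H is at the origin; H and Z share the same y with |HZ| = 64.9 and Z in +x, so Z = (64.9, 0). HR runs at 96.6° with |HR| = 18.9, so R = (-2.172, 18.77). L is determined by |RL| = 45.4 and |LZ| = 40.8 together: it lies at the intersection of circle(R, 45.4) and circle(Z, 40.8). With |RZ| = 69.65, the foot of the radical line on RZ is 37.67 from R and the perpendicular offset is √(45.4² − 37.67²) = 25.34. Taking the left-of-RZ solution: L = (40.93, 33.02).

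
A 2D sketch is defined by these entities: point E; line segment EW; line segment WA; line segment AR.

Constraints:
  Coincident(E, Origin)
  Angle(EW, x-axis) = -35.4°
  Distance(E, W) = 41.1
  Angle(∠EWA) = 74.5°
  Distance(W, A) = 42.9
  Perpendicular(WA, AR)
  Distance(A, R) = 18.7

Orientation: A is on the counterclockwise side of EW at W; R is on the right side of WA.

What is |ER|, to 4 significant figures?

66.47

E is at the origin; EW runs at -35.4° with length 41.1, so W = 41.1·(cos -35.4°, sin -35.4°) = (33.50, -23.81). ∠EWA = 74.5°, so WA runs at -35.4° + (180° − 74.5°) = 70.10° from the x-axis; with |WA| = 42.9, A = W + 42.9·(cos 70.10°, sin 70.10°) = (48.10, 16.53). WA is perpendicular to AR; with |AR| = 18.7 on the right of WA, R = A + 18.7·(0.9403, -0.3404) = (65.69, 10.16). Then |ER| = |R − E| = 66.47.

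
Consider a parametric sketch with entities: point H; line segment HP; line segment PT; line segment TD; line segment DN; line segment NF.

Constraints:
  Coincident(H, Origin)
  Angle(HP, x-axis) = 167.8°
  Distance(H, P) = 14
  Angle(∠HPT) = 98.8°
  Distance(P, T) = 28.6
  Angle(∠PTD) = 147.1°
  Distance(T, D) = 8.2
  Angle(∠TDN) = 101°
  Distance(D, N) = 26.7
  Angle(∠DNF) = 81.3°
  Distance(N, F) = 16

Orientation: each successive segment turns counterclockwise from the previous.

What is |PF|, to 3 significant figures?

24.1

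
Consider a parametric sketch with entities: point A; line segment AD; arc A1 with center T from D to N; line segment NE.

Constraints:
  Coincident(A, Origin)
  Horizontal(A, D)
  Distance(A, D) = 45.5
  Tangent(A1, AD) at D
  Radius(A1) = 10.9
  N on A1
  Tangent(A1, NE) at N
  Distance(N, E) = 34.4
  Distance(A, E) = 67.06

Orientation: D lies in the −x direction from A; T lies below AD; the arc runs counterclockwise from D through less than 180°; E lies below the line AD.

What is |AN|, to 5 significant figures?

57.687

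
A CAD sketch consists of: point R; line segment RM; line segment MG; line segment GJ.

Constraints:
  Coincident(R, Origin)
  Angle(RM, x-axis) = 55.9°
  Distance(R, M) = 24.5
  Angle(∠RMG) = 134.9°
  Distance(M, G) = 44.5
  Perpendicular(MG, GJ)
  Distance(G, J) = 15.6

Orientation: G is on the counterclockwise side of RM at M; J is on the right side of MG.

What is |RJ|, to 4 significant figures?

70.03

∠RMG = 134.9°, so MG runs at 55.9° + (180° − 134.9°) = 101.0° from the x-axis; with |MG| = 44.5, G = M + 44.5·(cos 101.0°, sin 101.0°) = (5.245, 63.97). The perpendicularity gives GJ at right angles to MG; with |GJ| = 15.6 on the right of MG, J = G + 15.6·(0.9816, 0.1908) = (20.56, 66.95). Then |RJ| = |J − R| = 70.03.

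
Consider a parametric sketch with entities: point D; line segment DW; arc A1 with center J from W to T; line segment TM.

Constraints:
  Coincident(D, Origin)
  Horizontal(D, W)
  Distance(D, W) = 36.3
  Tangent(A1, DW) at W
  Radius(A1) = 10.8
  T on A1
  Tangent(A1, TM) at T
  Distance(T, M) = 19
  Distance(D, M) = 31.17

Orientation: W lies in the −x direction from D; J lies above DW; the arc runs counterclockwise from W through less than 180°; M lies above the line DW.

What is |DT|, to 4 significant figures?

27.13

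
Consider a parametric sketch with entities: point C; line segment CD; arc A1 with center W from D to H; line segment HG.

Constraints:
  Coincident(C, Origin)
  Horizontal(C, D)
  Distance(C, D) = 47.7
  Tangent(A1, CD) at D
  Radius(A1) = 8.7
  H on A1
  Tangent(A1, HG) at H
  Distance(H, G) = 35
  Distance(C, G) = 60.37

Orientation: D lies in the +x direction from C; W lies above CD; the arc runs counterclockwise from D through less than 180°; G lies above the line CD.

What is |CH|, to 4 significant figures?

56.96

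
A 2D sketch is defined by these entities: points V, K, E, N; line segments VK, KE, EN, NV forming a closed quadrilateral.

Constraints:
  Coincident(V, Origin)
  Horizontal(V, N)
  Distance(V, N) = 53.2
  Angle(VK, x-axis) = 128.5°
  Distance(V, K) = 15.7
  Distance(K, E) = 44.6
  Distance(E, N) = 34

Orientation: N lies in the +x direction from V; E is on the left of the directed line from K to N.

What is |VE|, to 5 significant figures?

42.075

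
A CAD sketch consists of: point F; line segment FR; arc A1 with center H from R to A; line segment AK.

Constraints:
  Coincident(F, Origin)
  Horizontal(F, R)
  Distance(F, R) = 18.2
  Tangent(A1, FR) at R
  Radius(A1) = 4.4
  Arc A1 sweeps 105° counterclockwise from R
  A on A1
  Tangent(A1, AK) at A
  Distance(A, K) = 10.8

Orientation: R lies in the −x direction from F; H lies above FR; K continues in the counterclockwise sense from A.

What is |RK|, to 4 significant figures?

16.04

F is at the origin; FR is horizontal with |FR| = 18.2 and R on the −x side, so R = (-18.20, 0.000). Tangency of A1 to FR means the radius HR is perpendicular to FR, so H = R + (0, 4.4) = (-18.20, 4.400). On A1, R sits at bearing -90° from H; a 105° counterclockwise sweep puts A at bearing 15°, so A = H + 4.4·(cos 15°, sin 15°) = (-13.95, 5.539). Tangency of A1 to AK means the radius HA is perpendicular to AK, so AK runs along (−sin 15°, cos 15°); with |AK| = 10.8, K = (-16.75, 15.97). Then |RK| = |K − R| = 16.04.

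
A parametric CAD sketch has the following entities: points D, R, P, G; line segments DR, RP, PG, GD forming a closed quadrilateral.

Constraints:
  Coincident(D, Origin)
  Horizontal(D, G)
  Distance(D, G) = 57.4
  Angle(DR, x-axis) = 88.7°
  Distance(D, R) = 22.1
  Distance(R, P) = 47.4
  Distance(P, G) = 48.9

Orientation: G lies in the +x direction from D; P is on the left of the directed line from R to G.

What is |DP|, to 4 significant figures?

61.97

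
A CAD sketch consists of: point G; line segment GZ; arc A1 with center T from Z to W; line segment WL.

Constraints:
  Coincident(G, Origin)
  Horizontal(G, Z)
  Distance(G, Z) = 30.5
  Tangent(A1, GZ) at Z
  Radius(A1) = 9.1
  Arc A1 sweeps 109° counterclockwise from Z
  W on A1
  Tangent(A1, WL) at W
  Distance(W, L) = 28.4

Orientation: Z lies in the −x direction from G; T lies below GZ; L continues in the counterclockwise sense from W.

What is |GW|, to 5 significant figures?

40.922

G is at the origin; G and Z share the same y with |GZ| = 30.5 and Z on the −x side, so Z = (-30.500, 0.0000). Since A1 is tangent to GZ there, TZ ⟂ GZ, so T = Z + (0, -9.1) = (-30.500, -9.1000). On A1, Z sits at bearing 90° from T; a 109° counterclockwise sweep puts W at bearing 199°, so W = T + 9.1·(cos 199°, sin 199°) = (-39.104, -12.063). Then |GW| = |W − G| = 40.922.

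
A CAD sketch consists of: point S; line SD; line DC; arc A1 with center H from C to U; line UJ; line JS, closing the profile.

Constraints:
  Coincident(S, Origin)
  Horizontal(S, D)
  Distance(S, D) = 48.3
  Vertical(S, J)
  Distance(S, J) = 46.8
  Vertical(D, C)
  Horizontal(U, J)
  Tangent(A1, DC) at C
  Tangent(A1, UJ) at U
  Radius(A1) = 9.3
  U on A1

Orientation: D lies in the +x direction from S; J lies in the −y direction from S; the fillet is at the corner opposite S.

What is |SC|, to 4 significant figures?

61.15

S is at the origin; S and D share the same y with |SD| = 48.3 and D on the +x side, so D = (48.30, 0.000). S and J share the same x with |SJ| = 46.8 and J on the −y side, so J = (0.000, -46.80). The virtual corner opposite S is at (48.30, -46.80). Tangency of A1 to DC means the radius HC is perpendicular to DC and the tangent condition forces HU to be normal to UJ, with radius 9.3, so the center H sits 9.3 in from both sides at H = (39.00, -37.50). That places the tangent points at C = (48.30, -37.50) on DC and U = (39.00, -46.80) on UJ. Then |SC| = |C − S| = 61.15.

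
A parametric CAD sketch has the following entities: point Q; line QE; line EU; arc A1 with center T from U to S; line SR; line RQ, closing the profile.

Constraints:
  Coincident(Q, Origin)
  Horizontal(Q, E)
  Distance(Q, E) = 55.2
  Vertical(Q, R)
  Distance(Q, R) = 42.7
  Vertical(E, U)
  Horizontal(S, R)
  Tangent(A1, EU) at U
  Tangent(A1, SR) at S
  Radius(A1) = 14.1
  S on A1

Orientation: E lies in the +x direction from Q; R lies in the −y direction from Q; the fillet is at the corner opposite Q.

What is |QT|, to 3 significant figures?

50.1

Q is at the origin; QE is horizontal with |QE| = 55.2 and E on the +x side, so E = (55.2, 0.00). QR is vertical with |QR| = 42.7 and R on the −y side, so R = (0.00, -42.7). The virtual corner opposite Q is at (55.2, -42.7). Tangency of A1 to EU means the radius TU is perpendicular to EU and tangency of A1 to SR means the radius TS is perpendicular to SR, with radius 14.1, so the center T sits 14.1 in from both sides at T = (41.1, -28.6). Then |QT| = |T − Q| = 50.1.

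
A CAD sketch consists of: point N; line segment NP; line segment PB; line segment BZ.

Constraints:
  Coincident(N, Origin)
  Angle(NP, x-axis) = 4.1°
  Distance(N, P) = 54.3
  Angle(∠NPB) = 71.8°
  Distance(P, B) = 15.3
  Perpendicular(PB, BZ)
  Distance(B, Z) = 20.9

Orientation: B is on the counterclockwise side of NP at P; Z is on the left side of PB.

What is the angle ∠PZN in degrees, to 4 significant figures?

146.9°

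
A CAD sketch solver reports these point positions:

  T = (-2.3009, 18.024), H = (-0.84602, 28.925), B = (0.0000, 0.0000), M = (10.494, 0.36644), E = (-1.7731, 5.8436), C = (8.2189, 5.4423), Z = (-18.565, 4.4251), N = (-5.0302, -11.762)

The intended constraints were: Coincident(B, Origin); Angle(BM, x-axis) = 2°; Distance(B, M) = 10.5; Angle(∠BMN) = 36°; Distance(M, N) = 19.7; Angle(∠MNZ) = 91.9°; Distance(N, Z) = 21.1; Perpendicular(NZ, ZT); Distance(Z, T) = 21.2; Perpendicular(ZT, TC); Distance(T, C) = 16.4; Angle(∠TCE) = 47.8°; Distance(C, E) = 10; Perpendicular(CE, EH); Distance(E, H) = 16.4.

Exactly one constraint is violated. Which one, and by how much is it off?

Distance(E, H) = 16.4 — off by 6.70.

B = (0.00, 0.00) ✓; BM at 2.000° ✓; |BM| = 10.50 ✓; ∠BMN = 36.00° ✓; |MN| = 19.70 ✓; ∠MNZ = 91.90° ✓; |NZ| = 21.10 ✓; ∠(NZ, ZT) = 90.00° ✓; |ZT| = 21.20 ✓; ∠(ZT, TC) = 90.00° ✓; |TC| = 16.40 ✓; ∠TCE = 47.80° ✓; |CE| = 10.00 ✓; ∠(CE, EH) = 90.00° ✓; |EH| = 23.10 ✗.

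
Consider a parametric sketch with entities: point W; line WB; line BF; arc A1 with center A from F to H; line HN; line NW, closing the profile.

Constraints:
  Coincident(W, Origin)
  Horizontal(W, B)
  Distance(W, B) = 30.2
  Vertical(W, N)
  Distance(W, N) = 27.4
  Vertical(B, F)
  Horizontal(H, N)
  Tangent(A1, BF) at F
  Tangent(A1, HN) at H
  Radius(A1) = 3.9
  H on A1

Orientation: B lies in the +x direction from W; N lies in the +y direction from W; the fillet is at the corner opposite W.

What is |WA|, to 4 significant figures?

35.27

W is at the origin; WB is horizontal with |WB| = 30.2 and B on the +x side, so B = (30.20, 0.000). WN is vertical with |WN| = 27.4 and N on the +y side, so N = (0.000, 27.40). The virtual corner opposite W is at (30.20, 27.40). A1 meets BF tangentially, so AF is at right angles to BF and tangency of A1 to HN means the radius AH is perpendicular to HN, with radius 3.9, so the center A sits 3.9 in from both sides at A = (26.30, 23.50). Then |WA| = |A − W| = 35.27.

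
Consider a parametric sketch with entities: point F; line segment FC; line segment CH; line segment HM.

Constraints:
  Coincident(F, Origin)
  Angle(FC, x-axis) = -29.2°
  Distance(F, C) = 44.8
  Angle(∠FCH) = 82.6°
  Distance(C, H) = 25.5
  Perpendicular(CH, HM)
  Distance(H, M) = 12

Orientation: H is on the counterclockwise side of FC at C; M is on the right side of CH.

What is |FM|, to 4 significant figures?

59.78

F is at the origin; FC runs at -29.2° with length 44.8, so C = 44.8·(cos -29.2°, sin -29.2°) = (39.11, -21.86). ∠FCH = 82.6°, so CH runs at -29.2° + (180° − 82.6°) = 68.20° from the x-axis; with |CH| = 25.5, H = C + 25.5·(cos 68.20°, sin 68.20°) = (48.58, 1.820). CH is perpendicular to HM; with |HM| = 12.0 on the right of CH, M = H + 12.0·(0.9285, -0.3714) = (59.72, -2.636). Then |FM| = |M − F| = 59.78.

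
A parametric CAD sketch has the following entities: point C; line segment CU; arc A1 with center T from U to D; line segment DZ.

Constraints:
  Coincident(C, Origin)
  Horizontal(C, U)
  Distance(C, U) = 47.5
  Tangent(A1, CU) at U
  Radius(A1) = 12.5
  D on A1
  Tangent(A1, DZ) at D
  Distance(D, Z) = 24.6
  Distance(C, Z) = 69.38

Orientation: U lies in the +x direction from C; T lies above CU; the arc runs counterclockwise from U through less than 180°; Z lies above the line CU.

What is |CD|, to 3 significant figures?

61.5

C is at the origin; C and U share the same y with |CU| = 47.5 and U on the +x side, so U = (47.5, 0.00). The tangent condition forces TU to be normal to CU, so T = U + (0, 12.5) = (47.5, 12.5). Since TD ⟂ DZ (tangency), |TZ| = √(12.5² + 24.6²) = 27.6 regardless of where D sits on A1. So Z lies on both circle(C, 69.38) and circle(T, 27.6); the above-CU intersection is Z = (58.0, 38.0). D is the foot of the tangent from Z: D = (60.0, 13.5).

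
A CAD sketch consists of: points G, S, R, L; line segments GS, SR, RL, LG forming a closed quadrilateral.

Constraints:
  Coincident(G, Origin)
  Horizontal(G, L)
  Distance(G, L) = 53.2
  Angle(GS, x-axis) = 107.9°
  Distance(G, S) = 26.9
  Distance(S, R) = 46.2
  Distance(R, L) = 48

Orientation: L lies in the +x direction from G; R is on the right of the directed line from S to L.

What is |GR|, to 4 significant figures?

19.41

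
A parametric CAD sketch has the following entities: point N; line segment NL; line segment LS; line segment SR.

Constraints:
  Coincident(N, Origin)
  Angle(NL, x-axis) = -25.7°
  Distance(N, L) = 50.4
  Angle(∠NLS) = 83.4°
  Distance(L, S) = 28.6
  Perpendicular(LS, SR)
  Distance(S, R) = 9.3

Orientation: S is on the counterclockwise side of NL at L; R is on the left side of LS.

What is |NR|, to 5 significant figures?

46.712

N is at the origin; NL runs at -25.7° with length 50.4, so L = 50.4·(cos -25.7°, sin -25.7°) = (45.414, -21.856). ∠NLS = 83.4°, so LS runs at -25.7° + (180° − 83.4°) = 70.900° from the x-axis; with |LS| = 28.6, S = L + 28.6·(cos 70.900°, sin 70.900°) = (54.773, 5.1691). LS is perpendicular to SR; with |SR| = 9.3 on the left of LS, R = S + 9.3·(-0.94495, 0.32722) = (45.985, 8.2122). Then |NR| = |R − N| = 46.712.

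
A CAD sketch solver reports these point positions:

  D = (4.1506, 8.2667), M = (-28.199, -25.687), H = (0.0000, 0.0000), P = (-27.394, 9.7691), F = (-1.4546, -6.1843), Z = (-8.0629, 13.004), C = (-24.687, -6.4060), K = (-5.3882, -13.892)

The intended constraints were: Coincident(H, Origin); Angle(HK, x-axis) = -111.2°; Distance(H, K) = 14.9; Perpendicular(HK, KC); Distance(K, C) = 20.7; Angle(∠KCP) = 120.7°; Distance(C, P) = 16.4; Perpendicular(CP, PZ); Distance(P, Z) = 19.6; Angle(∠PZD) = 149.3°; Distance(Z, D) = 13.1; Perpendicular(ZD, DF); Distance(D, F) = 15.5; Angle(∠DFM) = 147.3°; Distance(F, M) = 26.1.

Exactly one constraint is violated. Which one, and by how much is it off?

Distance(F, M) = 26.1 — off by 7.00.

H = (0.00, 0.00) ✓; HK at -111.2° ✓; |HK| = 14.90 ✓; ∠(HK, KC) = 90.00° ✓; |KC| = 20.70 ✓; ∠KCP = 120.7° ✓; |CP| = 16.40 ✓; ∠(CP, PZ) = 90.00° ✓; |PZ| = 19.60 ✓; ∠PZD = 149.3° ✓; |ZD| = 13.10 ✓; ∠(ZD, DF) = 90.00° ✓; |DF| = 15.50 ✓; ∠DFM = 147.3° ✓; |FM| = 33.10 ✗.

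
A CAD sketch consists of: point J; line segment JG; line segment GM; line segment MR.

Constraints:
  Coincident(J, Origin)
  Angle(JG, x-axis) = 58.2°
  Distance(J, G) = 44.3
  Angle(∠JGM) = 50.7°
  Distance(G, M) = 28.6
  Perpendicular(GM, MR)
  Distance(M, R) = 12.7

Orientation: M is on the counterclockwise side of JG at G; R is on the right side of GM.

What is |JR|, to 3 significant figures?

47.0

J is at the origin; JG runs at 58.2° with length 44.3, so G = 44.3·(cos 58.2°, sin 58.2°) = (23.3, 37.7). ∠JGM = 50.7°, so GM runs at 58.2° + (180° − 50.7°) = 188° from the x-axis; with |GM| = 28.6, M = G + 28.6·(cos 188°, sin 188°) = (-5.01, 33.9). The perpendicularity gives MR at right angles to GM; with |MR| = 12.7 on the right of GM, R = M + 12.7·(-0.131, 0.991) = (-6.67, 46.5). Then |JR| = |R − J| = 47.0.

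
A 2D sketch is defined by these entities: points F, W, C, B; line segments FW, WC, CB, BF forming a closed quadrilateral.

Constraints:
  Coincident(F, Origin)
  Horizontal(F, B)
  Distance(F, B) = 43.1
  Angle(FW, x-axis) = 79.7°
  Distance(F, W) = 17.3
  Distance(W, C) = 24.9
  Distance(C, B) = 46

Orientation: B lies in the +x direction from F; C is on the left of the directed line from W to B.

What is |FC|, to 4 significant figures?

41.36

F is at the origin; F and B share the same y with |FB| = 43.1 and B in +x, so B = (43.1, 0). FW runs at 79.7° with |FW| = 17.3, so W = (3.093, 17.02). C is determined by |WC| = 24.9 and |CB| = 46.0 together: it lies at the intersection of circle(W, 24.9) and circle(B, 46.0). With |WB| = 43.48, the foot of the radical line on WB is 4.534 from W and the perpendicular offset is √(24.9² − 4.534²) = 24.48. Taking the left-of-WB solution: C = (16.85, 37.78).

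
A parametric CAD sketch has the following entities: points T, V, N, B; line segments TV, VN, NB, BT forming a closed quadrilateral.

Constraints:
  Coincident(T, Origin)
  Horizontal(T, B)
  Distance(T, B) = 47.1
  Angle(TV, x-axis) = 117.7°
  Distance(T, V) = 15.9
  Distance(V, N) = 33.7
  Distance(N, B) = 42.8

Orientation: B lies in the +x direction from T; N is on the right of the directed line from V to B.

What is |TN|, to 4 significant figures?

17.81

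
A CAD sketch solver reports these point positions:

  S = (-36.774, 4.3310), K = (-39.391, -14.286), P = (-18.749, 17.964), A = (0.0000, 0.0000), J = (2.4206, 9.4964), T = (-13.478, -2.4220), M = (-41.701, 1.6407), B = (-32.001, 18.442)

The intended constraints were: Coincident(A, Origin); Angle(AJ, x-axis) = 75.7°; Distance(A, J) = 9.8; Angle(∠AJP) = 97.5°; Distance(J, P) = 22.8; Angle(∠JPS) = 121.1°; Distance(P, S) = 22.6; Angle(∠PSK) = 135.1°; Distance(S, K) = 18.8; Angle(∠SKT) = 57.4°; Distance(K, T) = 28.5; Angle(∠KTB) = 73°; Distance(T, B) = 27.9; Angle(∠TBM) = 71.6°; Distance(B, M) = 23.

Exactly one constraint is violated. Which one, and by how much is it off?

Distance(B, M) = 23 — off by 3.60.

A = (0.00, 0.00) ✓; AJ at 75.70° ✓; |AJ| = 9.800 ✓; ∠AJP = 97.50° ✓; |JP| = 22.80 ✓; ∠JPS = 121.1° ✓; |PS| = 22.60 ✓; ∠PSK = 135.1° ✓; |SK| = 18.80 ✓; ∠SKT = 57.40° ✓; |KT| = 28.50 ✓; ∠KTB = 73.00° ✓; |TB| = 27.90 ✓; ∠TBM = 71.60° ✓; |BM| = 19.40 ✗.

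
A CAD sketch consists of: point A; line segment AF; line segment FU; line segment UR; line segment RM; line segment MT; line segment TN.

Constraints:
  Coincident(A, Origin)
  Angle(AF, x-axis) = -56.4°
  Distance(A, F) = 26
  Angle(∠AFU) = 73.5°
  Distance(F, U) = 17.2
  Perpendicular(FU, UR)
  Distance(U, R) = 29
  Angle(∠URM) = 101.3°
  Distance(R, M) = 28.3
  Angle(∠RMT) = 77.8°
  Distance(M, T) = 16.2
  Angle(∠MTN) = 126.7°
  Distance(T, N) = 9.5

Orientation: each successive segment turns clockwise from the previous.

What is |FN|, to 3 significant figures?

13.1

A is at the origin; AF runs at -56.4° with length 26.0, so F = (14.4, -21.7). ∠AFU = 73.5° gives FU at -163° from the x-axis; with |FU| = 17.2, U = (-2.05, -26.7). FU ⟂ UR, so UR runs at 107°; with |UR| = 29.0, R = (-10.6, 1.00). ∠URM = 101.3° gives RM at 28.4° from the x-axis; with |RM| = 28.3, M = (14.3, 14.5). ∠RMT = 77.8° gives MT at -73.8° from the x-axis; with |MT| = 16.2, T = (18.8, -1.09). ∠MTN = 126.7° gives TN at -127° from the x-axis; with |TN| = 9.5, N = (13.1, -8.67). Then |FN| = |N − F| = 13.1.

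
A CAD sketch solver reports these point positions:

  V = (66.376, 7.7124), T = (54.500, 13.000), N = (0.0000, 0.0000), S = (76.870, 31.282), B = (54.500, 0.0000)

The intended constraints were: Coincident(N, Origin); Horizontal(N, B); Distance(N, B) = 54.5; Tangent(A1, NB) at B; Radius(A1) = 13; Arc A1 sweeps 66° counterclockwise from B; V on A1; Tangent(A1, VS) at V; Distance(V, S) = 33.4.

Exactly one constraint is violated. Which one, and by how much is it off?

Distance(V, S) = 33.4 — off by 7.60.

N = (0.00, 0.00) ✓; N.y = 0.00, B.y = 0.00 ✓; |NB| = 54.50 ✓; ∠(TB, BN) = 90.00° ✓; |TB| = 13.00 ✓; bearing(T→V) − bearing(T→B) = 66.00° ✓; |TV| = 13.00 ✓; ∠(TV, VS) = 90.00° ✓; |VS| = 25.80 ✗.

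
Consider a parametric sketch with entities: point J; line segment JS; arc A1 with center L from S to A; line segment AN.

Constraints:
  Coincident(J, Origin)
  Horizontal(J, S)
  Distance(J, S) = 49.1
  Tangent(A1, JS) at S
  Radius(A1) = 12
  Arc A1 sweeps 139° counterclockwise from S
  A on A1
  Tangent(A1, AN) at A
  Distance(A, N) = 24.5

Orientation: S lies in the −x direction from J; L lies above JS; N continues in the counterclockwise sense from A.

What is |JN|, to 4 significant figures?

70.32

J is at the origin; JS is horizontal with |JS| = 49.1 and S on the −x side, so S = (-49.10, 0.000). The tangent condition forces LS to be normal to JS, so L = S + (0, 12) = (-49.10, 12.00). On A1, S sits at bearing -90° from L; a 139° counterclockwise sweep puts A at bearing 49°, so A = L + 12.0·(cos 49°, sin 49°) = (-41.23, 21.06). Since A1 is tangent to AN there, LA ⟂ AN, so AN runs along (−sin 49°, cos 49°); with |AN| = 24.5, N = (-59.72, 37.13). Then |JN| = |N − J| = 70.32.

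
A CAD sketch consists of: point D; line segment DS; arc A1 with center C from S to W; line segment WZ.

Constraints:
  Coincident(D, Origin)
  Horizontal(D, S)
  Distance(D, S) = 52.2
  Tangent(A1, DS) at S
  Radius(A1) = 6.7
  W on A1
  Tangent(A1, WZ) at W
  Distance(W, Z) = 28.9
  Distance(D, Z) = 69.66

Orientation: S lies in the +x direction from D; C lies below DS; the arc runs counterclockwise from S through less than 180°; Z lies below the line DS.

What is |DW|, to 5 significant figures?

47.349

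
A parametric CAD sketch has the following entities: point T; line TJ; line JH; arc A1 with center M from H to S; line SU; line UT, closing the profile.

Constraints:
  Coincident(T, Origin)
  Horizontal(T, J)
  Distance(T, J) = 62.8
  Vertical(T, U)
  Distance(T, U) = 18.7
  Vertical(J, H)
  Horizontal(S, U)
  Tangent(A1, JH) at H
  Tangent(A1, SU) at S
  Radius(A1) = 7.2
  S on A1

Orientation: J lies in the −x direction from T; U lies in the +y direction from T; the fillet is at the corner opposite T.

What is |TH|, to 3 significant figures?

63.8

T is at the origin; TJ is horizontal with |TJ| = 62.8 and J on the −x side, so J = (-62.8, 0.00). TU is vertical with |TU| = 18.7 and U on the +y side, so U = (0.00, 18.7). The virtual corner opposite T is at (-62.8, 18.7). Since A1 is tangent to JH there, MH ⟂ JH and since A1 is tangent to SU there, MS ⟂ SU, with radius 7.2, so the center M sits 7.2 in from both sides at M = (-55.6, 11.5). That places the tangent points at H = (-62.8, 11.5) on JH and S = (-55.6, 18.7) on SU. Then |TH| = |H − T| = 63.8.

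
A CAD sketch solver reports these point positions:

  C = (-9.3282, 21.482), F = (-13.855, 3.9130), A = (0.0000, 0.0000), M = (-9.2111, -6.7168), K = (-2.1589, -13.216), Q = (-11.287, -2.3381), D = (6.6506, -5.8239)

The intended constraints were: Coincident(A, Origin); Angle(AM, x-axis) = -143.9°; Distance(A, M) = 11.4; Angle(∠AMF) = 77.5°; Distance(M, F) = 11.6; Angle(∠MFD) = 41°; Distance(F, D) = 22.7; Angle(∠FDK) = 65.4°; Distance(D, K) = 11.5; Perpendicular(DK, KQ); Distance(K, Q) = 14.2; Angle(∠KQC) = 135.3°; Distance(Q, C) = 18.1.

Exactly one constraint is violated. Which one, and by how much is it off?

Distance(Q, C) = 18.1 — off by 5.80.

A = (0.00, 0.00) ✓; AM at -143.9° ✓; |AM| = 11.40 ✓; ∠AMF = 77.50° ✓; |MF| = 11.60 ✓; ∠MFD = 41.00° ✓; |FD| = 22.70 ✓; ∠FDK = 65.40° ✓; |DK| = 11.50 ✓; ∠(DK, KQ) = 90.00° ✓; |KQ| = 14.20 ✓; ∠KQC = 135.3° ✓; |QC| = 23.90 ✗.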